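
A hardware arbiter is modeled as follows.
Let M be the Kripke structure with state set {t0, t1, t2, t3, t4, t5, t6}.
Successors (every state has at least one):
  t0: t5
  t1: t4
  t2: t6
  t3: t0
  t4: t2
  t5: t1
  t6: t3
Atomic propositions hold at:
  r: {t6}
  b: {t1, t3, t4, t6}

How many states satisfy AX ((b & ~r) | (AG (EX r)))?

Sat(~r) = {t0, t1, t2, t3, t4, t5}
Sat(b & ~r) = {t1, t3, t4}
Sat(EX r) = {s : some successor in {t6}} = {t2}
AG (EX r): greatest fixpoint, start Z0 = {t2}, keep only states in Sat with every successor in Z. Z1 = ∅; fixed.
Sat(AG (EX r)) = ∅
Sat((b & ~r) | (AG (EX r))) = {t1, t3, t4}
Sat(AX ((b & ~r) | (AG (EX r)))) = {s : every successor in {t1, t3, t4}} = {t1, t5, t6}
|Sat(AX ((b & ~r) | (AG (EX r))))| = |{t1, t5, t6}| = 3.

3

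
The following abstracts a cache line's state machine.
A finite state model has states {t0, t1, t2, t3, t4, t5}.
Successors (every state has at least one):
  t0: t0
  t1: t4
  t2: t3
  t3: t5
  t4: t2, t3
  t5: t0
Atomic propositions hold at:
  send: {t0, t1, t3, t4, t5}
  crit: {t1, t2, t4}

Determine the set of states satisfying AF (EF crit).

EF crit: least fixpoint, start Z0 = {t1, t2, t4}, add states with some successor in Z. Already a fixed point.
Sat(EF crit) = {t1, t2, t4}
AF (EF crit): least fixpoint, start Z0 = {t1, t2, t4}, add states with every successor in Z. Already a fixed point.
Sat(AF (EF crit)) = {t1, t2, t4}

{t1, t2, t4}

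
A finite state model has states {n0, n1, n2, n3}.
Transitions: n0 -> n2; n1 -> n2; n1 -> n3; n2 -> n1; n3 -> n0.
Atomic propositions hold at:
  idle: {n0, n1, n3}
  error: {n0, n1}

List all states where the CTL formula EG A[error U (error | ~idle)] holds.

{n0, n1, n2}

Sat(~idle) = {n2}
Sat(error | ~idle) = {n0, n1, n2}
A[error U (error | ~idle)]: least fixpoint, start Z0 = Sat((error | ~idle)) = {n0, n1, n2}, add states in Sat(error) with every successor in Z. Already a fixed point.
Sat(A[error U (error | ~idle)]) = {n0, n1, n2}
EG A[error U (error | ~idle)]: greatest fixpoint, start Z0 = {n0, n1, n2}, keep only states in Sat with some successor in Z. Already a fixed point.
Sat(EG A[error U (error | ~idle)]) = {n0, n1, n2}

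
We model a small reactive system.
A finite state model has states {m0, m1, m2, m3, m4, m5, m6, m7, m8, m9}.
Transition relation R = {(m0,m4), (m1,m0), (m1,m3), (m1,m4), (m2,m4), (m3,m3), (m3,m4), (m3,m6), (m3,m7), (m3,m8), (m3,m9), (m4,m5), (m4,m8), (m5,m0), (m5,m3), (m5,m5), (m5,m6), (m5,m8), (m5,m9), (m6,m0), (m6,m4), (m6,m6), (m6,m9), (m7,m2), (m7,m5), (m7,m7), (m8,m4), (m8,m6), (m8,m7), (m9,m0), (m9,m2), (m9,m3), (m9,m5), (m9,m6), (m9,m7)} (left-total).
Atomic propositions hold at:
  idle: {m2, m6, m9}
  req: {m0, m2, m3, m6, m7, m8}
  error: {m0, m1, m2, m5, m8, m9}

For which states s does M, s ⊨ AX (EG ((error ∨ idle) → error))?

{m0, m1, m2, m4, m7}

Sat(error ∨ idle) = {m0, m1, m2, m5, m6, m8, m9}
Sat((error ∨ idle) → error) = {m0, m1, m2, m3, m4, m5, m7, m8, m9}
EG ((error ∨ idle) → error): greatest fixpoint, start Z0 = {m0, m1, m2, m3, m4, m5, m7, m8, m9}, keep only states in Sat with some successor in Z. Already a fixed point.
Sat(EG ((error ∨ idle) → error)) = {m0, m1, m2, m3, m4, m5, m7, m8, m9}
Sat(AX (EG ((error ∨ idle) → error))) = {s : every successor in {m0, m1, m2, m3, m4, m5, m7, m8, m9}} = {m0, m1, m2, m4, m7}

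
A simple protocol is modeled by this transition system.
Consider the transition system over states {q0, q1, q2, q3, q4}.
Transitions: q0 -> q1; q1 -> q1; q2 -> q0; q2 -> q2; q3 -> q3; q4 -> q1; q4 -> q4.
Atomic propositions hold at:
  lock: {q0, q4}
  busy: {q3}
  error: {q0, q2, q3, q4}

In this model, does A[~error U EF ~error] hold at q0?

Sat(~error) = {q1}
EF ~error: least fixpoint, start Z0 = {q1}, add states with some successor in Z. Z1 = {q0, q1, q4}; Z2 = {q0, q1, q2, q4}; fixed.
Sat(EF ~error) = {q0, q1, q2, q4}
A[~error U EF ~error]: least fixpoint, start Z0 = Sat(EF ~error) = {q0, q1, q2, q4}, add states in Sat(~error) with every successor in Z. Already a fixed point.
Sat(A[~error U EF ~error]) = {q0, q1, q2, q4}
q0 ∈ Sat(A[~error U EF ~error]) = {q0, q1, q2, q4}, so the formula holds at q0.

Yes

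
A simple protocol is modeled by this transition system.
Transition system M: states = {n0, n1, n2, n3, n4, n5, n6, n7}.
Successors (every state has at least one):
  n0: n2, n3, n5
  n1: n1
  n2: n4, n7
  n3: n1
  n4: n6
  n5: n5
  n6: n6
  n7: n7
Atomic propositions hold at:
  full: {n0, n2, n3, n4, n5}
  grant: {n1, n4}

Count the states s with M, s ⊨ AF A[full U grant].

3

A[full U grant]: least fixpoint, start Z0 = Sat(grant) = {n1, n4}, add states in Sat(full) with every successor in Z. Z1 = {n1, n3, n4}; fixed.
Sat(A[full U grant]) = {n1, n3, n4}
AF A[full U grant]: least fixpoint, start Z0 = {n1, n3, n4}, add states with every successor in Z. Already a fixed point.
Sat(AF A[full U grant]) = {n1, n3, n4}
|Sat(AF A[full U grant])| = |{n1, n3, n4}| = 3.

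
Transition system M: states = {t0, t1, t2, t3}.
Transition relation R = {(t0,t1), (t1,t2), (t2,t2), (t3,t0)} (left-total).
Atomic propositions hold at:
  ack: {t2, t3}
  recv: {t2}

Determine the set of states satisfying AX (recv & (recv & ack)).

{t1, t2}

Sat(recv & ack) = {t2}
Sat(recv & (recv & ack)) = {t2}
Sat(AX (recv & (recv & ack))) = {s : every successor in {t2}} = {t1, t2}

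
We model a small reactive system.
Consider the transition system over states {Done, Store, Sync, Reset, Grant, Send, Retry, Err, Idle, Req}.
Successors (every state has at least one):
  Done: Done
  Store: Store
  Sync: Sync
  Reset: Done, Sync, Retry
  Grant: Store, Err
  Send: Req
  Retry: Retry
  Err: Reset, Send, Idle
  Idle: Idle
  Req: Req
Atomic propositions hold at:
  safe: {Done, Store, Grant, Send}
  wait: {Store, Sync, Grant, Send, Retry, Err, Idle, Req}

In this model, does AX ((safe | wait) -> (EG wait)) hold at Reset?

No

Sat(safe | wait) = {Done, Store, Sync, Grant, Send, Retry, Err, Idle, Req}
EG wait: greatest fixpoint, start Z0 = {Store, Sync, Grant, Send, Retry, Err, Idle, Req}, keep only states in Sat with some successor in Z. Already a fixed point.
Sat(EG wait) = {Store, Sync, Grant, Send, Retry, Err, Idle, Req}
Sat((safe | wait) -> (EG wait)) = {Store, Sync, Reset, Grant, Send, Retry, Err, Idle, Req}
Sat(AX ((safe | wait) -> (EG wait))) = {s : every successor in {Store, Sync, Reset, Grant, Send, Retry, Err, Idle, Req}} = {Store, Sync, Grant, Send, Retry, Err, Idle, Req}
Reset ∉ Sat(AX ((safe | wait) -> (EG wait))) = {Store, Sync, Grant, Send, Retry, Err, Idle, Req}, so the formula does not hold at Reset.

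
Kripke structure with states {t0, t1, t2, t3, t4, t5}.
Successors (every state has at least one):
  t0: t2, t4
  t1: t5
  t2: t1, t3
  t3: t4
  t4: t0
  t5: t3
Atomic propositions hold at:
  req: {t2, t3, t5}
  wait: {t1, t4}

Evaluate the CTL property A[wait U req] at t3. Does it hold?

Yes

A[wait U req]: least fixpoint, start Z0 = Sat(req) = {t2, t3, t5}, add states in Sat(wait) with every successor in Z. Z1 = {t1, t2, t3, t5}; fixed.
Sat(A[wait U req]) = {t1, t2, t3, t5}
t3 ∈ Sat(A[wait U req]) = {t1, t2, t3, t5}, so the formula holds at t3.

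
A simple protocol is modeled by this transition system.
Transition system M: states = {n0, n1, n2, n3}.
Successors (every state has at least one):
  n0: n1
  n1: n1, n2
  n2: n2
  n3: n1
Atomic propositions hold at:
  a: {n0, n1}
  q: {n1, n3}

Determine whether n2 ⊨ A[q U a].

A[q U a]: least fixpoint, start Z0 = Sat(a) = {n0, n1}, add states in Sat(q) with every successor in Z. Z1 = {n0, n1, n3}; fixed.
Sat(A[q U a]) = {n0, n1, n3}
n2 ∉ Sat(A[q U a]) = {n0, n1, n3}, so the formula does not hold at n2.

No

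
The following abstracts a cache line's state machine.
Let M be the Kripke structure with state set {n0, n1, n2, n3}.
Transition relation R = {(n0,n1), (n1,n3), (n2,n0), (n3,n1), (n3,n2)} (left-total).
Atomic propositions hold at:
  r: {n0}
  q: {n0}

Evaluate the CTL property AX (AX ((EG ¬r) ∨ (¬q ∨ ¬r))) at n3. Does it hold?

Sat(¬r) = {n1, n2, n3}
EG ¬r: greatest fixpoint, start Z0 = {n1, n2, n3}, keep only states in Sat with some successor in Z. Z1 = {n1, n3}; fixed.
Sat(EG ¬r) = {n1, n3}
Sat(¬q) = {n1, n2, n3}
Sat(¬q ∨ ¬r) = {n1, n2, n3}
Sat((EG ¬r) ∨ (¬q ∨ ¬r)) = {n1, n2, n3}
Sat(AX ((EG ¬r) ∨ (¬q ∨ ¬r))) = {s : every successor in {n1, n2, n3}} = {n0, n1, n3}
Sat(AX (AX ((EG ¬r) ∨ (¬q ∨ ¬r)))) = {s : every successor in {n0, n1, n3}} = {n0, n1, n2}
n3 ∉ Sat(AX (AX ((EG ¬r) ∨ (¬q ∨ ¬r)))) = {n0, n1, n2}, so the formula does not hold at n3.

No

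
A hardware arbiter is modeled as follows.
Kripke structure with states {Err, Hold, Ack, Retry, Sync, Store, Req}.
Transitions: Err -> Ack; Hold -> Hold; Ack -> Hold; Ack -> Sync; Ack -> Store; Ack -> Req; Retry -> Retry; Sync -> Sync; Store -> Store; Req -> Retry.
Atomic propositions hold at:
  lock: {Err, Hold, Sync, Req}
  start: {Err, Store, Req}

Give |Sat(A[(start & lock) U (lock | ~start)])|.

6

Sat(start & lock) = {Err, Req}
Sat(~start) = {Hold, Ack, Retry, Sync}
Sat(lock | ~start) = {Err, Hold, Ack, Retry, Sync, Req}
A[(start & lock) U (lock | ~start)]: least fixpoint, start Z0 = Sat((lock | ~start)) = {Err, Hold, Ack, Retry, Sync, Req}, add states in Sat(start & lock) with every successor in Z. Already a fixed point.
Sat(A[(start & lock) U (lock | ~start)]) = {Err, Hold, Ack, Retry, Sync, Req}
|Sat(A[(start & lock) U (lock | ~start)])| = |{Err, Hold, Ack, Retry, Sync, Req}| = 6.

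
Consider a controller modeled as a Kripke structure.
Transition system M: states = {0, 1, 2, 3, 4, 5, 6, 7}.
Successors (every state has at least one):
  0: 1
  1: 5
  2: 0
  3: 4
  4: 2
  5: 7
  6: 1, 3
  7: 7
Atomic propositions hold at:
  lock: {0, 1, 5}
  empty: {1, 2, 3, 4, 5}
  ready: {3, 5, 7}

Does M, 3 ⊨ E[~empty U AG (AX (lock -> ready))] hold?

Sat(~empty) = {0, 6, 7}
Sat(lock -> ready) = {2, 3, 4, 5, 6, 7}
Sat(AX (lock -> ready)) = {s : every successor in {2, 3, 4, 5, 6, 7}} = {1, 3, 4, 5, 7}
AG (AX (lock -> ready)): greatest fixpoint, start Z0 = {1, 3, 4, 5, 7}, keep only states in Sat with every successor in Z. Z1 = {1, 3, 5, 7}; Z2 = {1, 5, 7}; fixed.
Sat(AG (AX (lock -> ready))) = {1, 5, 7}
E[~empty U AG (AX (lock -> ready))]: least fixpoint, start Z0 = Sat(AG (AX (lock -> ready))) = {1, 5, 7}, add states in Sat(~empty) with some successor in Z. Z1 = {0, 1, 5, 6, 7}; fixed.
Sat(E[~empty U AG (AX (lock -> ready))]) = {0, 1, 5, 6, 7}
3 ∉ Sat(E[~empty U AG (AX (lock -> ready))]) = {0, 1, 5, 6, 7}, so the formula does not hold at 3.

No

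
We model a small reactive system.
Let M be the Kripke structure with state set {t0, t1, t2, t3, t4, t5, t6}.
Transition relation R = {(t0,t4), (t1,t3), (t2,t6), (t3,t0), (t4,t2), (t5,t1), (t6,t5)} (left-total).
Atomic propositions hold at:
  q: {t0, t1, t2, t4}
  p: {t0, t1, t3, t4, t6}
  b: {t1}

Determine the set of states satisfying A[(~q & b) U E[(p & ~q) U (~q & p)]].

Sat(~q) = {t3, t5, t6}
Sat(~q & b) = ∅
Sat(p & ~q) = {t3, t6}
Sat(~q & p) = {t3, t6}
E[(p & ~q) U (~q & p)]: least fixpoint, start Z0 = Sat((~q & p)) = {t3, t6}, add states in Sat(p & ~q) with some successor in Z. Already a fixed point.
Sat(E[(p & ~q) U (~q & p)]) = {t3, t6}
A[(~q & b) U E[(p & ~q) U (~q & p)]]: least fixpoint, start Z0 = Sat(E[(p & ~q) U (~q & p)]) = {t3, t6}, add states in Sat(~q & b) with every successor in Z. Already a fixed point.
Sat(A[(~q & b) U E[(p & ~q) U (~q & p)]]) = {t3, t6}

{t3, t6}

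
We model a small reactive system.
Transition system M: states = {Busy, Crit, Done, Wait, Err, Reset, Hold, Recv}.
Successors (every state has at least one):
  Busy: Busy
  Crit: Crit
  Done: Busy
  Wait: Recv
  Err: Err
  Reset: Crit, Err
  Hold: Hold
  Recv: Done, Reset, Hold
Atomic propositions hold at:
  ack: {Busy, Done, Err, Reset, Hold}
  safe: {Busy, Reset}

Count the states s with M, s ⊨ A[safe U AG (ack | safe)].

Sat(ack | safe) = {Busy, Done, Err, Reset, Hold}
AG (ack | safe): greatest fixpoint, start Z0 = {Busy, Done, Err, Reset, Hold}, keep only states in Sat with every successor in Z. Z1 = {Busy, Done, Err, Hold}; fixed.
Sat(AG (ack | safe)) = {Busy, Done, Err, Hold}
A[safe U AG (ack | safe)]: least fixpoint, start Z0 = Sat(AG (ack | safe)) = {Busy, Done, Err, Hold}, add states in Sat(safe) with every successor in Z. Already a fixed point.
Sat(A[safe U AG (ack | safe)]) = {Busy, Done, Err, Hold}
|Sat(A[safe U AG (ack | safe)])| = |{Busy, Done, Err, Hold}| = 4.

4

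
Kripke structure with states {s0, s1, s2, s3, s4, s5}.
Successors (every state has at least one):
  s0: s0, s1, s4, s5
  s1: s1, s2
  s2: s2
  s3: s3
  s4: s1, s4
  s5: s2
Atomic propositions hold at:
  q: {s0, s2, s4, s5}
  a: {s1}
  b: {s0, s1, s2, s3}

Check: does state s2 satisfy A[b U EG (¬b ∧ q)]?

Sat(¬b) = {s4, s5}
Sat(¬b ∧ q) = {s4, s5}
EG (¬b ∧ q): greatest fixpoint, start Z0 = {s4, s5}, keep only states in Sat with some successor in Z. Z1 = {s4}; fixed.
Sat(EG (¬b ∧ q)) = {s4}
A[b U EG (¬b ∧ q)]: least fixpoint, start Z0 = Sat(EG (¬b ∧ q)) = {s4}, add states in Sat(b) with every successor in Z. Already a fixed point.
Sat(A[b U EG (¬b ∧ q)]) = {s4}
s2 ∉ Sat(A[b U EG (¬b ∧ q)]) = {s4}, so the formula does not hold at s2.

No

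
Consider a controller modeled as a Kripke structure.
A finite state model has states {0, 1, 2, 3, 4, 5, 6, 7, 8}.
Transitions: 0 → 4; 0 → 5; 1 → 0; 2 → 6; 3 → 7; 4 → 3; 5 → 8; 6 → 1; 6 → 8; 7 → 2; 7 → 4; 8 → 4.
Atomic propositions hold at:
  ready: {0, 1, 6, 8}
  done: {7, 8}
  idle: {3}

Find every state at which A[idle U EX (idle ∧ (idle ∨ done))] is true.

Sat(idle ∨ done) = {3, 7, 8}
Sat(idle ∧ (idle ∨ done)) = {3}
Sat(EX (idle ∧ (idle ∨ done))) = {s : some successor in {3}} = {4}
A[idle U EX (idle ∧ (idle ∨ done))]: least fixpoint, start Z0 = Sat(EX (idle ∧ (idle ∨ done))) = {4}, add states in Sat(idle) with every successor in Z. Already a fixed point.
Sat(A[idle U EX (idle ∧ (idle ∨ done))]) = {4}

{4}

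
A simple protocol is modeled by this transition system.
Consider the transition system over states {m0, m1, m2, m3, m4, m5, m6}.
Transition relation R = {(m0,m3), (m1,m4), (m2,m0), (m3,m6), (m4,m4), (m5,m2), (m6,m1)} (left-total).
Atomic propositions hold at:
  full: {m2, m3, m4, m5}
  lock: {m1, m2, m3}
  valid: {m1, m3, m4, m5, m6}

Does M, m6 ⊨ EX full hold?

No

Sat(EX full) = {s : some successor in {m2, m3, m4, m5}} = {m0, m1, m4, m5}
m6 ∉ Sat(EX full) = {m0, m1, m4, m5}, so the formula does not hold at m6.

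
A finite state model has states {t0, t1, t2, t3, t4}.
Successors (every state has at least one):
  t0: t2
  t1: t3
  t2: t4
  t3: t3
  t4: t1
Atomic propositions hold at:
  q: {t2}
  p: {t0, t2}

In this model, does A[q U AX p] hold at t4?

No

Sat(AX p) = {s : every successor in {t0, t2}} = {t0}
A[q U AX p]: least fixpoint, start Z0 = Sat(AX p) = {t0}, add states in Sat(q) with every successor in Z. Already a fixed point.
Sat(A[q U AX p]) = {t0}
t4 ∉ Sat(A[q U AX p]) = {t0}, so the formula does not hold at t4.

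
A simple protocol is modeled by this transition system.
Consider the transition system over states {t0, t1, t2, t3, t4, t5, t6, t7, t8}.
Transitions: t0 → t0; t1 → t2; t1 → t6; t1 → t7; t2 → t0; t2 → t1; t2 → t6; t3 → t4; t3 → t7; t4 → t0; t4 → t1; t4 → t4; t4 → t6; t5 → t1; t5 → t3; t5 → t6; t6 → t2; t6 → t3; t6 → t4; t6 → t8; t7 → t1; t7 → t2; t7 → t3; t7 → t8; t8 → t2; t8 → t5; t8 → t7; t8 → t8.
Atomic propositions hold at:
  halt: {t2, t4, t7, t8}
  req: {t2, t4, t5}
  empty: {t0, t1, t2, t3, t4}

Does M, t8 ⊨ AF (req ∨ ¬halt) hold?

Sat(¬halt) = {t0, t1, t3, t5, t6}
Sat(req ∨ ¬halt) = {t0, t1, t2, t3, t4, t5, t6}
AF (req ∨ ¬halt): least fixpoint, start Z0 = {t0, t1, t2, t3, t4, t5, t6}, add states with every successor in Z. Already a fixed point.
Sat(AF (req ∨ ¬halt)) = {t0, t1, t2, t3, t4, t5, t6}
t8 ∉ Sat(AF (req ∨ ¬halt)) = {t0, t1, t2, t3, t4, t5, t6}, so the formula does not hold at t8.

No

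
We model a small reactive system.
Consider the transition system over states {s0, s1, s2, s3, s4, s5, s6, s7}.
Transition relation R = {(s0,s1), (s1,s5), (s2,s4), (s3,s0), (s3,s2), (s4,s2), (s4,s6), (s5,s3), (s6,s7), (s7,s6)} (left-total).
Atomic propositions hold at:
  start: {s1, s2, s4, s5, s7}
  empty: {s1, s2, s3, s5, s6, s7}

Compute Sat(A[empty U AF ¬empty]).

{s0, s1, s2, s3, s4, s5}

Sat(¬empty) = {s0, s4}
AF ¬empty: least fixpoint, start Z0 = {s0, s4}, add states with every successor in Z. Z1 = {s0, s2, s4}; Z2 = {s0, s2, s3, s4}; Z3 = {s0, s2, s3, s4, s5}; Z4 = {s0, s1, s2, s3, s4, s5}; fixed.
Sat(AF ¬empty) = {s0, s1, s2, s3, s4, s5}
A[empty U AF ¬empty]: least fixpoint, start Z0 = Sat(AF ¬empty) = {s0, s1, s2, s3, s4, s5}, add states in Sat(empty) with every successor in Z. Already a fixed point.
Sat(A[empty U AF ¬empty]) = {s0, s1, s2, s3, s4, s5}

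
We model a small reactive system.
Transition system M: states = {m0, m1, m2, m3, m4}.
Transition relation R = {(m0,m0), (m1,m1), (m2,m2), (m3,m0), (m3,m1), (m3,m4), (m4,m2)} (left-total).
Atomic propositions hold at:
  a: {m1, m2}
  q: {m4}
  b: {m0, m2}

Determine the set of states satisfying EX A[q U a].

A[q U a]: least fixpoint, start Z0 = Sat(a) = {m1, m2}, add states in Sat(q) with every successor in Z. Z1 = {m1, m2, m4}; fixed.
Sat(A[q U a]) = {m1, m2, m4}
Sat(EX A[q U a]) = {s : some successor in {m1, m2, m4}} = {m1, m2, m3, m4}

{m1, m2, m3, m4}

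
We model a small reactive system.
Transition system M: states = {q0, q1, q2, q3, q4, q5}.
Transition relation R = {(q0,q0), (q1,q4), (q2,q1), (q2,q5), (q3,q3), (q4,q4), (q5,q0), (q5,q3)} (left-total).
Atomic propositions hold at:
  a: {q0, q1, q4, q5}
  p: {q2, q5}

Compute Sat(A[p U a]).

A[p U a]: least fixpoint, start Z0 = Sat(a) = {q0, q1, q4, q5}, add states in Sat(p) with every successor in Z. Z1 = {q0, q1, q2, q4, q5}; fixed.
Sat(A[p U a]) = {q0, q1, q2, q4, q5}

{q0, q1, q2, q4, q5}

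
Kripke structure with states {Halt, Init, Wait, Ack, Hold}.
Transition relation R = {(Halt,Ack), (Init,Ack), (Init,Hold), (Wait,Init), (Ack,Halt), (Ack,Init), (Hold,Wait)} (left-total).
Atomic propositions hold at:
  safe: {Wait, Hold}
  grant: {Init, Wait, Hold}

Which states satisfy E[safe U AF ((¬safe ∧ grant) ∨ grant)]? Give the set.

{Init, Wait, Hold}

Sat(¬safe) = {Halt, Init, Ack}
Sat(¬safe ∧ grant) = {Init}
Sat((¬safe ∧ grant) ∨ grant) = {Init, Wait, Hold}
AF ((¬safe ∧ grant) ∨ grant): least fixpoint, start Z0 = {Init, Wait, Hold}, add states with every successor in Z. Already a fixed point.
Sat(AF ((¬safe ∧ grant) ∨ grant)) = {Init, Wait, Hold}
E[safe U AF ((¬safe ∧ grant) ∨ grant)]: least fixpoint, start Z0 = Sat(AF ((¬safe ∧ grant) ∨ grant)) = {Init, Wait, Hold}, add states in Sat(safe) with some successor in Z. Already a fixed point.
Sat(E[safe U AF ((¬safe ∧ grant) ∨ grant)]) = {Init, Wait, Hold}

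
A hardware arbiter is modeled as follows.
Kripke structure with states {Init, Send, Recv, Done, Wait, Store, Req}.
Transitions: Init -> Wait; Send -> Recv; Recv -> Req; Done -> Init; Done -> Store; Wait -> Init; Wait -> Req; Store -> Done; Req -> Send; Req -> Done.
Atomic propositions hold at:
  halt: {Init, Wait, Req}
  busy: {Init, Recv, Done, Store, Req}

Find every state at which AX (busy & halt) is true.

Sat(busy & halt) = {Init, Req}
Sat(AX (busy & halt)) = {s : every successor in {Init, Req}} = {Recv, Wait}

{Recv, Wait}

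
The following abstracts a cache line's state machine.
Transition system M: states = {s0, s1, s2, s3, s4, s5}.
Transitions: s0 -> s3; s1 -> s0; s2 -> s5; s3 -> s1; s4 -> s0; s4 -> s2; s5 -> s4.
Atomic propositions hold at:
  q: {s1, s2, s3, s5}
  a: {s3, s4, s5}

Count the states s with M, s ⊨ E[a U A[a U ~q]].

Sat(~q) = {s0, s4}
A[a U ~q]: least fixpoint, start Z0 = Sat(~q) = {s0, s4}, add states in Sat(a) with every successor in Z. Z1 = {s0, s4, s5}; fixed.
Sat(A[a U ~q]) = {s0, s4, s5}
E[a U A[a U ~q]]: least fixpoint, start Z0 = Sat(A[a U ~q]) = {s0, s4, s5}, add states in Sat(a) with some successor in Z. Already a fixed point.
Sat(E[a U A[a U ~q]]) = {s0, s4, s5}
|Sat(E[a U A[a U ~q]])| = |{s0, s4, s5}| = 3.

3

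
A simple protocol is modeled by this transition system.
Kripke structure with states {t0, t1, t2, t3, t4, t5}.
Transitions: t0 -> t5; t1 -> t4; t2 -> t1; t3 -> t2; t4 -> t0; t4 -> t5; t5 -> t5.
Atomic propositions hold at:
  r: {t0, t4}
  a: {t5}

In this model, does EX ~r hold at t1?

No

Sat(~r) = {t1, t2, t3, t5}
Sat(EX ~r) = {s : some successor in {t1, t2, t3, t5}} = {t0, t2, t3, t4, t5}
t1 ∉ Sat(EX ~r) = {t0, t2, t3, t4, t5}, so the formula does not hold at t1.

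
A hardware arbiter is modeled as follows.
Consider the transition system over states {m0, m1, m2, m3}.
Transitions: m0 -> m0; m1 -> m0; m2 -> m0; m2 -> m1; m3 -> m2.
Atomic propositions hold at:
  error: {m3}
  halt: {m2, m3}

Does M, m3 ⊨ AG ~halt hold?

No

Sat(~halt) = {m0, m1}
AG ~halt: greatest fixpoint, start Z0 = {m0, m1}, keep only states in Sat with every successor in Z. Already a fixed point.
Sat(AG ~halt) = {m0, m1}
m3 ∉ Sat(AG ~halt) = {m0, m1}, so the formula does not hold at m3.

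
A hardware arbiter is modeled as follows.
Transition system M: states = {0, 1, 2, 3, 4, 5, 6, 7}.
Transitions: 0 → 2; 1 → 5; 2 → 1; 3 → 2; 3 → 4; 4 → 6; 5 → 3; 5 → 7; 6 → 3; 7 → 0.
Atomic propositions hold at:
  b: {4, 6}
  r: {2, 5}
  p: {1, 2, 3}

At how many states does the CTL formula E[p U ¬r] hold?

7

Sat(¬r) = {0, 1, 3, 4, 6, 7}
E[p U ¬r]: least fixpoint, start Z0 = Sat(¬r) = {0, 1, 3, 4, 6, 7}, add states in Sat(p) with some successor in Z. Z1 = {0, 1, 2, 3, 4, 6, 7}; fixed.
Sat(E[p U ¬r]) = {0, 1, 2, 3, 4, 6, 7}
|Sat(E[p U ¬r])| = |{0, 1, 2, 3, 4, 6, 7}| = 7.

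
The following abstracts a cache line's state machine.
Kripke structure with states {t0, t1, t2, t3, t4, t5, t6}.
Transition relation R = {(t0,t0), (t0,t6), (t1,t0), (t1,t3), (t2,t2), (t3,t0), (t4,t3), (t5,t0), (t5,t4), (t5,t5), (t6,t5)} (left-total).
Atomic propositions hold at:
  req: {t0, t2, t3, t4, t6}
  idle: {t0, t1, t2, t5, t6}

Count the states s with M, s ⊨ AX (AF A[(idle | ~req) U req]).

Sat(~req) = {t1, t5}
Sat(idle | ~req) = {t0, t1, t2, t5, t6}
A[(idle | ~req) U req]: least fixpoint, start Z0 = Sat(req) = {t0, t2, t3, t4, t6}, add states in Sat(idle | ~req) with every successor in Z. Z1 = {t0, t1, t2, t3, t4, t6}; fixed.
Sat(A[(idle | ~req) U req]) = {t0, t1, t2, t3, t4, t6}
AF A[(idle | ~req) U req]: least fixpoint, start Z0 = {t0, t1, t2, t3, t4, t6}, add states with every successor in Z. Already a fixed point.
Sat(AF A[(idle | ~req) U req]) = {t0, t1, t2, t3, t4, t6}
Sat(AX (AF A[(idle | ~req) U req])) = {s : every successor in {t0, t1, t2, t3, t4, t6}} = {t0, t1, t2, t3, t4}
|Sat(AX (AF A[(idle | ~req) U req]))| = |{t0, t1, t2, t3, t4}| = 5.

5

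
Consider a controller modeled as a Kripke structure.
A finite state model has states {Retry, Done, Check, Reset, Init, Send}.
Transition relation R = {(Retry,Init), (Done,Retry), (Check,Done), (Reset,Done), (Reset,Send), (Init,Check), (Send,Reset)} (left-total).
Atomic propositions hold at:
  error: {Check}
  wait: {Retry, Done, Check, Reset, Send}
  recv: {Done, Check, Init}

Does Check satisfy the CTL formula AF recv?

Yes

AF recv: least fixpoint, start Z0 = {Done, Check, Init}, add states with every successor in Z. Z1 = {Retry, Done, Check, Init}; fixed.
Sat(AF recv) = {Retry, Done, Check, Init}
Check ∈ Sat(AF recv) = {Retry, Done, Check, Init}, so the formula holds at Check.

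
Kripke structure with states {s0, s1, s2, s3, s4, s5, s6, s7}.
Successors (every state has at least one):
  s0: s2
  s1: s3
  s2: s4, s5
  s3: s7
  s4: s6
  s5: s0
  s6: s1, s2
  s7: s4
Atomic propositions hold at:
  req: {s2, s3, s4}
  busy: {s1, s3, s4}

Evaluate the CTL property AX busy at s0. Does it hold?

No

Sat(AX busy) = {s : every successor in {s1, s3, s4}} = {s1, s7}
s0 ∉ Sat(AX busy) = {s1, s7}, so the formula does not hold at s0.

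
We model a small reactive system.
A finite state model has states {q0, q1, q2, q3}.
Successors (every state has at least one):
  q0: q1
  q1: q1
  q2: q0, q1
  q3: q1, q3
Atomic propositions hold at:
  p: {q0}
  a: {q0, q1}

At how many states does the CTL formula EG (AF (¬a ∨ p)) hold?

Sat(¬a) = {q2, q3}
Sat(¬a ∨ p) = {q0, q2, q3}
AF (¬a ∨ p): least fixpoint, start Z0 = {q0, q2, q3}, add states with every successor in Z. Already a fixed point.
Sat(AF (¬a ∨ p)) = {q0, q2, q3}
EG (AF (¬a ∨ p)): greatest fixpoint, start Z0 = {q0, q2, q3}, keep only states in Sat with some successor in Z. Z1 = {q2, q3}; Z2 = {q3}; fixed.
Sat(EG (AF (¬a ∨ p))) = {q3}
|Sat(EG (AF (¬a ∨ p)))| = |{q3}| = 1.

1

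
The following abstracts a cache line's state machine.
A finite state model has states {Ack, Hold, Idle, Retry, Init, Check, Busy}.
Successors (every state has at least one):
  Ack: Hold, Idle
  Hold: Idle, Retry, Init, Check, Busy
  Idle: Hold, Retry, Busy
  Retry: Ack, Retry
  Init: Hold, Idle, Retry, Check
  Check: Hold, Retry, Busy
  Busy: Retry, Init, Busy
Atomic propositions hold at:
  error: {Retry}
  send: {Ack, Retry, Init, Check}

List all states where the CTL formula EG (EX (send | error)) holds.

Sat(send | error) = {Ack, Retry, Init, Check}
Sat(EX (send | error)) = {s : some successor in {Ack, Retry, Init, Check}} = {Hold, Idle, Retry, Init, Check, Busy}
EG (EX (send | error)): greatest fixpoint, start Z0 = {Hold, Idle, Retry, Init, Check, Busy}, keep only states in Sat with some successor in Z. Already a fixed point.
Sat(EG (EX (send | error))) = {Hold, Idle, Retry, Init, Check, Busy}

{Hold, Idle, Retry, Init, Check, Busy}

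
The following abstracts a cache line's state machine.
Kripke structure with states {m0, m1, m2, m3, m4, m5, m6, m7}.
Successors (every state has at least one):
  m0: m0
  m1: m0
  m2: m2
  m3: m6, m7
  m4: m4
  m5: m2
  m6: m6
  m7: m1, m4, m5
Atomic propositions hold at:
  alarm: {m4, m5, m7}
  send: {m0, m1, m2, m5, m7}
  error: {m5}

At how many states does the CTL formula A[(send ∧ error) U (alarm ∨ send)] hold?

6

Sat(send ∧ error) = {m5}
Sat(alarm ∨ send) = {m0, m1, m2, m4, m5, m7}
A[(send ∧ error) U (alarm ∨ send)]: least fixpoint, start Z0 = Sat((alarm ∨ send)) = {m0, m1, m2, m4, m5, m7}, add states in Sat(send ∧ error) with every successor in Z. Already a fixed point.
Sat(A[(send ∧ error) U (alarm ∨ send)]) = {m0, m1, m2, m4, m5, m7}
|Sat(A[(send ∧ error) U (alarm ∨ send)])| = |{m0, m1, m2, m4, m5, m7}| = 6.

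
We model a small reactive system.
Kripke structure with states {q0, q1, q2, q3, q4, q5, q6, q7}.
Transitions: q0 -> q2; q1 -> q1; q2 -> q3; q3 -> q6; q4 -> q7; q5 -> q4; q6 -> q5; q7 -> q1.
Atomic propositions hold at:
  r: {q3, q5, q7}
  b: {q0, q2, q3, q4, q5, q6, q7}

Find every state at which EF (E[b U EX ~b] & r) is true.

{q0, q2, q3, q4, q5, q6, q7}

Sat(~b) = {q1}
Sat(EX ~b) = {s : some successor in {q1}} = {q1, q7}
E[b U EX ~b]: least fixpoint, start Z0 = Sat(EX ~b) = {q1, q7}, add states in Sat(b) with some successor in Z. Z1 = {q1, q4, q7}; Z2 = {q1, q4, q5, q7}; Z3 = {q1, q4, q5, q6, q7}; Z4 = {q1, q3, q4, q5, q6, q7}; Z5 = {q1, q2, q3, q4, q5, q6, q7}; Z6 = {q0, q1, q2, q3, q4, q5, q6, q7}; fixed.
Sat(E[b U EX ~b]) = {q0, q1, q2, q3, q4, q5, q6, q7}
Sat(E[b U EX ~b] & r) = {q3, q5, q7}
EF (E[b U EX ~b] & r): least fixpoint, start Z0 = {q3, q5, q7}, add states with some successor in Z. Z1 = {q2, q3, q4, q5, q6, q7}; Z2 = {q0, q2, q3, q4, q5, q6, q7}; fixed.
Sat(EF (E[b U EX ~b] & r)) = {q0, q2, q3, q4, q5, q6, q7}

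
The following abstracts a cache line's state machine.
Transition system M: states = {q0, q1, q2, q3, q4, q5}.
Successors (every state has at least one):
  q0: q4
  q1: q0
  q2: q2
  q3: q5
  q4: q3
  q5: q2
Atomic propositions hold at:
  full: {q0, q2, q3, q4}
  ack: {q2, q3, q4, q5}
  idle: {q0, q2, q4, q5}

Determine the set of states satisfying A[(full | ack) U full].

{q0, q2, q3, q4, q5}

Sat(full | ack) = {q0, q2, q3, q4, q5}
A[(full | ack) U full]: least fixpoint, start Z0 = Sat(full) = {q0, q2, q3, q4}, add states in Sat(full | ack) with every successor in Z. Z1 = {q0, q2, q3, q4, q5}; fixed.
Sat(A[(full | ack) U full]) = {q0, q2, q3, q4, q5}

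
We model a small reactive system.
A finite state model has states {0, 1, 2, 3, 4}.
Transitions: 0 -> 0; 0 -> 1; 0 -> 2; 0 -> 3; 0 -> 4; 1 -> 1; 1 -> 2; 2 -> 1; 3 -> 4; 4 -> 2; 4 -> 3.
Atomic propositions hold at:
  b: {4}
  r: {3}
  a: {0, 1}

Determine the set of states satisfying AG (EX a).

Sat(EX a) = {s : some successor in {0, 1}} = {0, 1, 2}
AG (EX a): greatest fixpoint, start Z0 = {0, 1, 2}, keep only states in Sat with every successor in Z. Z1 = {1, 2}; fixed.
Sat(AG (EX a)) = {1, 2}

{1, 2}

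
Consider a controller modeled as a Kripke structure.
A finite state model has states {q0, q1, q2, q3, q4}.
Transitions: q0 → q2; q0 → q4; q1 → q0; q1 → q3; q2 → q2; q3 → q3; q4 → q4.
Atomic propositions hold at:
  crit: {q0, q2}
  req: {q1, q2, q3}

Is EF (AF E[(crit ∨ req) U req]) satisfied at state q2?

Sat(crit ∨ req) = {q0, q1, q2, q3}
E[(crit ∨ req) U req]: least fixpoint, start Z0 = Sat(req) = {q1, q2, q3}, add states in Sat(crit ∨ req) with some successor in Z. Z1 = {q0, q1, q2, q3}; fixed.
Sat(E[(crit ∨ req) U req]) = {q0, q1, q2, q3}
AF E[(crit ∨ req) U req]: least fixpoint, start Z0 = {q0, q1, q2, q3}, add states with every successor in Z. Already a fixed point.
Sat(AF E[(crit ∨ req) U req]) = {q0, q1, q2, q3}
EF (AF E[(crit ∨ req) U req]): least fixpoint, start Z0 = {q0, q1, q2, q3}, add states with some successor in Z. Already a fixed point.
Sat(EF (AF E[(crit ∨ req) U req])) = {q0, q1, q2, q3}
q2 ∈ Sat(EF (AF E[(crit ∨ req) U req])) = {q0, q1, q2, q3}, so the formula holds at q2.

Yes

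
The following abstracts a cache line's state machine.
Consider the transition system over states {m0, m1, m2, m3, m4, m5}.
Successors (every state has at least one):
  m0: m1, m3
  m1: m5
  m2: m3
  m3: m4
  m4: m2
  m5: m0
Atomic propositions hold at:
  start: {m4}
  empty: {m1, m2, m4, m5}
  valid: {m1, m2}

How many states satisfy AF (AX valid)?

3

Sat(AX valid) = {s : every successor in {m1, m2}} = {m4}
AF (AX valid): least fixpoint, start Z0 = {m4}, add states with every successor in Z. Z1 = {m3, m4}; Z2 = {m2, m3, m4}; fixed.
Sat(AF (AX valid)) = {m2, m3, m4}
|Sat(AF (AX valid))| = |{m2, m3, m4}| = 3.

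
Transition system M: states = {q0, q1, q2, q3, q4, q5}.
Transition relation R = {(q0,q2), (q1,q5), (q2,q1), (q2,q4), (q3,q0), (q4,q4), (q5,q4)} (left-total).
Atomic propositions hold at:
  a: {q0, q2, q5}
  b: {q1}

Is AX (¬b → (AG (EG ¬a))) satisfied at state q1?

No

Sat(¬b) = {q0, q2, q3, q4, q5}
Sat(¬a) = {q1, q3, q4}
EG ¬a: greatest fixpoint, start Z0 = {q1, q3, q4}, keep only states in Sat with some successor in Z. Z1 = {q4}; fixed.
Sat(EG ¬a) = {q4}
AG (EG ¬a): greatest fixpoint, start Z0 = {q4}, keep only states in Sat with every successor in Z. Already a fixed point.
Sat(AG (EG ¬a)) = {q4}
Sat(¬b → (AG (EG ¬a))) = {q1, q4}
Sat(AX (¬b → (AG (EG ¬a)))) = {s : every successor in {q1, q4}} = {q2, q4, q5}
q1 ∉ Sat(AX (¬b → (AG (EG ¬a)))) = {q2, q4, q5}, so the formula does not hold at q1.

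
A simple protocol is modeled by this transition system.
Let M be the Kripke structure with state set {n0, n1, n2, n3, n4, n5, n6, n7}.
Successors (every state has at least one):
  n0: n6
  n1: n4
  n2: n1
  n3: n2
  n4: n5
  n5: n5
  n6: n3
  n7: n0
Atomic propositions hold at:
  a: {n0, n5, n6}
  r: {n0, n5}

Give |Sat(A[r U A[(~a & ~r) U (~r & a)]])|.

Sat(~a) = {n1, n2, n3, n4, n7}
Sat(~r) = {n1, n2, n3, n4, n6, n7}
Sat(~a & ~r) = {n1, n2, n3, n4, n7}
Sat(~r & a) = {n6}
A[(~a & ~r) U (~r & a)]: least fixpoint, start Z0 = Sat((~r & a)) = {n6}, add states in Sat(~a & ~r) with every successor in Z. Already a fixed point.
Sat(A[(~a & ~r) U (~r & a)]) = {n6}
A[r U A[(~a & ~r) U (~r & a)]]: least fixpoint, start Z0 = Sat(A[(~a & ~r) U (~r & a)]) = {n6}, add states in Sat(r) with every successor in Z. Z1 = {n0, n6}; fixed.
Sat(A[r U A[(~a & ~r) U (~r & a)]]) = {n0, n6}
|Sat(A[r U A[(~a & ~r) U (~r & a)]])| = |{n0, n6}| = 2.

2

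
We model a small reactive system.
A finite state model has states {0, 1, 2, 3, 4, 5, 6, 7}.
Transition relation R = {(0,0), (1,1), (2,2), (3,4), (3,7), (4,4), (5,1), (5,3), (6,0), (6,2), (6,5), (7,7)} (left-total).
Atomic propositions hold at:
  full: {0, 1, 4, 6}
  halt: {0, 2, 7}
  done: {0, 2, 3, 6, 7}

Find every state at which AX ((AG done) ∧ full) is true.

{0}

AG done: greatest fixpoint, start Z0 = {0, 2, 3, 6, 7}, keep only states in Sat with every successor in Z. Z1 = {0, 2, 7}; fixed.
Sat(AG done) = {0, 2, 7}
Sat((AG done) ∧ full) = {0}
Sat(AX ((AG done) ∧ full)) = {s : every successor in {0}} = {0}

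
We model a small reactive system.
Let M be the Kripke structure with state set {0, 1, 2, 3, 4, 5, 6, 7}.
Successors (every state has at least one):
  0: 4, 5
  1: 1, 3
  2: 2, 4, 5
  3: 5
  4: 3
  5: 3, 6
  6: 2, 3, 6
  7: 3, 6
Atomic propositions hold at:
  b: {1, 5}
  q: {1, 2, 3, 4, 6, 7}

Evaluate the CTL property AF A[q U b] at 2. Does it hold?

No

A[q U b]: least fixpoint, start Z0 = Sat(b) = {1, 5}, add states in Sat(q) with every successor in Z. Z1 = {1, 3, 5}; Z2 = {1, 3, 4, 5}; fixed.
Sat(A[q U b]) = {1, 3, 4, 5}
AF A[q U b]: least fixpoint, start Z0 = {1, 3, 4, 5}, add states with every successor in Z. Z1 = {0, 1, 3, 4, 5}; fixed.
Sat(AF A[q U b]) = {0, 1, 3, 4, 5}
2 ∉ Sat(AF A[q U b]) = {0, 1, 3, 4, 5}, so the formula does not hold at 2.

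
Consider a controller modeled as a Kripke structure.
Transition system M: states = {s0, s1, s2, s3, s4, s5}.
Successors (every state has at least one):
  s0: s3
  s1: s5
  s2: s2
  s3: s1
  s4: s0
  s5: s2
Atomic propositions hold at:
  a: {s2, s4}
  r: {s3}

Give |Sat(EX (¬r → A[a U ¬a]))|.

Sat(¬r) = {s0, s1, s2, s4, s5}
Sat(¬a) = {s0, s1, s3, s5}
A[a U ¬a]: least fixpoint, start Z0 = Sat(¬a) = {s0, s1, s3, s5}, add states in Sat(a) with every successor in Z. Z1 = {s0, s1, s3, s4, s5}; fixed.
Sat(A[a U ¬a]) = {s0, s1, s3, s4, s5}
Sat(¬r → A[a U ¬a]) = {s0, s1, s3, s4, s5}
Sat(EX (¬r → A[a U ¬a])) = {s : some successor in {s0, s1, s3, s4, s5}} = {s0, s1, s3, s4}
|Sat(EX (¬r → A[a U ¬a]))| = |{s0, s1, s3, s4}| = 4.

4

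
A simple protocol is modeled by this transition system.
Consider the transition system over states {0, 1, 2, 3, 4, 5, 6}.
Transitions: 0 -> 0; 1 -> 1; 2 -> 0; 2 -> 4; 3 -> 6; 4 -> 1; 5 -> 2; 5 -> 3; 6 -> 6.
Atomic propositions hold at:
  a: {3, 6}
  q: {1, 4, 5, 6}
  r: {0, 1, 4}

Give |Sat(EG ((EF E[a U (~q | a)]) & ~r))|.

3

Sat(~q) = {0, 2, 3}
Sat(~q | a) = {0, 2, 3, 6}
E[a U (~q | a)]: least fixpoint, start Z0 = Sat((~q | a)) = {0, 2, 3, 6}, add states in Sat(a) with some successor in Z. Already a fixed point.
Sat(E[a U (~q | a)]) = {0, 2, 3, 6}
EF E[a U (~q | a)]: least fixpoint, start Z0 = {0, 2, 3, 6}, add states with some successor in Z. Z1 = {0, 2, 3, 5, 6}; fixed.
Sat(EF E[a U (~q | a)]) = {0, 2, 3, 5, 6}
Sat(~r) = {2, 3, 5, 6}
Sat((EF E[a U (~q | a)]) & ~r) = {2, 3, 5, 6}
EG ((EF E[a U (~q | a)]) & ~r): greatest fixpoint, start Z0 = {2, 3, 5, 6}, keep only states in Sat with some successor in Z. Z1 = {3, 5, 6}; fixed.
Sat(EG ((EF E[a U (~q | a)]) & ~r)) = {3, 5, 6}
|Sat(EG ((EF E[a U (~q | a)]) & ~r))| = |{3, 5, 6}| = 3.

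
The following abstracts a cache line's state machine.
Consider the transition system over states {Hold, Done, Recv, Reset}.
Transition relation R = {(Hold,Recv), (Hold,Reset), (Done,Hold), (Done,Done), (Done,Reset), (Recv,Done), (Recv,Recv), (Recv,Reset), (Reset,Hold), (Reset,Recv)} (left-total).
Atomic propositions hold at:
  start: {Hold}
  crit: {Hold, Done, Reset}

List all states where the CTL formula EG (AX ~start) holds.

Sat(~start) = {Done, Recv, Reset}
Sat(AX ~start) = {s : every successor in {Done, Recv, Reset}} = {Hold, Recv}
EG (AX ~start): greatest fixpoint, start Z0 = {Hold, Recv}, keep only states in Sat with some successor in Z. Already a fixed point.
Sat(EG (AX ~start)) = {Hold, Recv}

{Hold, Recv}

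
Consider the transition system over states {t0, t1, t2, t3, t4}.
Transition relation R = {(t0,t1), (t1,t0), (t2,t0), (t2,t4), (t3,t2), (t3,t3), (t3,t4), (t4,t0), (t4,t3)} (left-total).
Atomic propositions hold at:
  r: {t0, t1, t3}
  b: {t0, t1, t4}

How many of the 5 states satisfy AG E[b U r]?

2

E[b U r]: least fixpoint, start Z0 = Sat(r) = {t0, t1, t3}, add states in Sat(b) with some successor in Z. Z1 = {t0, t1, t3, t4}; fixed.
Sat(E[b U r]) = {t0, t1, t3, t4}
AG E[b U r]: greatest fixpoint, start Z0 = {t0, t1, t3, t4}, keep only states in Sat with every successor in Z. Z1 = {t0, t1, t4}; Z2 = {t0, t1}; fixed.
Sat(AG E[b U r]) = {t0, t1}
|Sat(AG E[b U r])| = |{t0, t1}| = 2.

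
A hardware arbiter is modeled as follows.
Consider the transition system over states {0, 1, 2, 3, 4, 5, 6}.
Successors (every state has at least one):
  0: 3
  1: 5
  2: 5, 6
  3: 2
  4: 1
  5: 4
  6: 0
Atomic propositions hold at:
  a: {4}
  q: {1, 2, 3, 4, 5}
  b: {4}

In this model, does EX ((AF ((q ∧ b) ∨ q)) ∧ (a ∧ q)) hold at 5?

Yes

Sat(q ∧ b) = {4}
Sat((q ∧ b) ∨ q) = {1, 2, 3, 4, 5}
AF ((q ∧ b) ∨ q): least fixpoint, start Z0 = {1, 2, 3, 4, 5}, add states with every successor in Z. Z1 = {0, 1, 2, 3, 4, 5}; Z2 = {0, 1, 2, 3, 4, 5, 6}; fixed.
Sat(AF ((q ∧ b) ∨ q)) = {0, 1, 2, 3, 4, 5, 6}
Sat(a ∧ q) = {4}
Sat((AF ((q ∧ b) ∨ q)) ∧ (a ∧ q)) = {4}
Sat(EX ((AF ((q ∧ b) ∨ q)) ∧ (a ∧ q))) = {s : some successor in {4}} = {5}
5 ∈ Sat(EX ((AF ((q ∧ b) ∨ q)) ∧ (a ∧ q))) = {5}, so the formula holds at 5.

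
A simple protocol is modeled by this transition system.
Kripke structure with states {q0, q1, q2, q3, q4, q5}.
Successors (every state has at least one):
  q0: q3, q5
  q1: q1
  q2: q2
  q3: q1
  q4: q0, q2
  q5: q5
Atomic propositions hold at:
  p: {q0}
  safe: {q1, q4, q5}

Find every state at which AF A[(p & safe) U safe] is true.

Sat(p & safe) = ∅
A[(p & safe) U safe]: least fixpoint, start Z0 = Sat(safe) = {q1, q4, q5}, add states in Sat(p & safe) with every successor in Z. Already a fixed point.
Sat(A[(p & safe) U safe]) = {q1, q4, q5}
AF A[(p & safe) U safe]: least fixpoint, start Z0 = {q1, q4, q5}, add states with every successor in Z. Z1 = {q1, q3, q4, q5}; Z2 = {q0, q1, q3, q4, q5}; fixed.
Sat(AF A[(p & safe) U safe]) = {q0, q1, q3, q4, q5}

{q0, q1, q3, q4, q5}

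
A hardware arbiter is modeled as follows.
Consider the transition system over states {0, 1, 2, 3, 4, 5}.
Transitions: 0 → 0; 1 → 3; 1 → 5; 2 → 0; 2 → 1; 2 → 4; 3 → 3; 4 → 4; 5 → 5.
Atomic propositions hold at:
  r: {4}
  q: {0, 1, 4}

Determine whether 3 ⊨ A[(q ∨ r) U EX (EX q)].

Sat(q ∨ r) = {0, 1, 4}
Sat(EX q) = {s : some successor in {0, 1, 4}} = {0, 2, 4}
Sat(EX (EX q)) = {s : some successor in {0, 2, 4}} = {0, 2, 4}
A[(q ∨ r) U EX (EX q)]: least fixpoint, start Z0 = Sat(EX (EX q)) = {0, 2, 4}, add states in Sat(q ∨ r) with every successor in Z. Already a fixed point.
Sat(A[(q ∨ r) U EX (EX q)]) = {0, 2, 4}
3 ∉ Sat(A[(q ∨ r) U EX (EX q)]) = {0, 2, 4}, so the formula does not hold at 3.

No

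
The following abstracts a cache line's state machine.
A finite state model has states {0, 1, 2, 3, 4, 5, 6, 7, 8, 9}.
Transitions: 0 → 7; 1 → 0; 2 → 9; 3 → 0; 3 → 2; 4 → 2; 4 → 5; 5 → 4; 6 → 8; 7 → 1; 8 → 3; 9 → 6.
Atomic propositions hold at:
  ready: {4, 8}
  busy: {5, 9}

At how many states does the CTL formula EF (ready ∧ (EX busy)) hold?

Sat(EX busy) = {s : some successor in {5, 9}} = {2, 4}
Sat(ready ∧ (EX busy)) = {4}
EF (ready ∧ (EX busy)): least fixpoint, start Z0 = {4}, add states with some successor in Z. Z1 = {4, 5}; fixed.
Sat(EF (ready ∧ (EX busy))) = {4, 5}
|Sat(EF (ready ∧ (EX busy)))| = |{4, 5}| = 2.

2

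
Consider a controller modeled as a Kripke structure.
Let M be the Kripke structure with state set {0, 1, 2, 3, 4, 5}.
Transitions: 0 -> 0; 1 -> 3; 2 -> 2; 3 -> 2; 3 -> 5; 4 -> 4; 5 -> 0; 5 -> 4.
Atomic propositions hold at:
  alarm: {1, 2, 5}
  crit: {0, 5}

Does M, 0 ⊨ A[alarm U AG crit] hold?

AG crit: greatest fixpoint, start Z0 = {0, 5}, keep only states in Sat with every successor in Z. Z1 = {0}; fixed.
Sat(AG crit) = {0}
A[alarm U AG crit]: least fixpoint, start Z0 = Sat(AG crit) = {0}, add states in Sat(alarm) with every successor in Z. Already a fixed point.
Sat(A[alarm U AG crit]) = {0}
0 ∈ Sat(A[alarm U AG crit]) = {0}, so the formula holds at 0.

Yes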